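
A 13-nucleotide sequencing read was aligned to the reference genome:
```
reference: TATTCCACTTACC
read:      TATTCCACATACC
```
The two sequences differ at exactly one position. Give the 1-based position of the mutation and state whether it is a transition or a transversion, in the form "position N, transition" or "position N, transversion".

position 9, transversion

Position 9 changes T→A. T is a pyrimidine and A is a purine, so this is a transversion.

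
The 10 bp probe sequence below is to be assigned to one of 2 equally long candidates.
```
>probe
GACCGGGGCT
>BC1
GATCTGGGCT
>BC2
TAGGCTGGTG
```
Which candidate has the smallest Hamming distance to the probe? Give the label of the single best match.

BC1

BC1 differs at 2 sites; BC2 differs at 7 sites. The closest is BC1.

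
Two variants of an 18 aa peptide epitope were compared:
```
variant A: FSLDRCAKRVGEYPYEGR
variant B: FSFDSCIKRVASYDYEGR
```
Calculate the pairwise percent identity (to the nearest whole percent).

67%

Mismatches at positions 3, 5, 7, 11, 12, 14 (1-based): 6 of 18.
Identical positions: 12/18 = 66.67% → 67%.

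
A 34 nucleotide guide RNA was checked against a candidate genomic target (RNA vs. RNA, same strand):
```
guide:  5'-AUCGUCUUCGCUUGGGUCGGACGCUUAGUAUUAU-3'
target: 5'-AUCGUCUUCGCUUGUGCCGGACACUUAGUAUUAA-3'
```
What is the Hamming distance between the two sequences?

4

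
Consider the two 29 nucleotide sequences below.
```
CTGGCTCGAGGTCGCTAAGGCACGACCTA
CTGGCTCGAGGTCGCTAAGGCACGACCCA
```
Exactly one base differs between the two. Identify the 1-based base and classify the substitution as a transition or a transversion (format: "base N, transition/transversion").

base 28, transition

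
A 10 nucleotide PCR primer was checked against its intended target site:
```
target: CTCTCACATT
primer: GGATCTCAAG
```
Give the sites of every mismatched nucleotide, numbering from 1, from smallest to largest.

Differences at site 1 (C→G), site 2 (T→G), site 3 (C→A), site 6 (A→T), site 9 (T→A), site 10 (T→G).

1, 2, 3, 6, 9, 10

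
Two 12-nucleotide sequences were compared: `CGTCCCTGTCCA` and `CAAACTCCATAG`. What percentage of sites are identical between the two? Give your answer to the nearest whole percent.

17%

Mismatches at positions 2, 3, 4, 6, 7, 8, 9, 10, 11, 12 (1-based): 10 of 12.
Identical positions: 2/12 = 16.67% → 17%.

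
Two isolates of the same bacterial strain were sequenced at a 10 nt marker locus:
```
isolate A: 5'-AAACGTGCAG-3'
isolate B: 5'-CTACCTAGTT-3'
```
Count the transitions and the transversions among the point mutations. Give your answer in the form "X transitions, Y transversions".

Transitions (purine↔purine or pyrimidine↔pyrimidine): 7 G→A.
Transversions (purine↔pyrimidine): 1 A→C, 2 A→T, 5 G→C, 8 C→G, 9 A→T, 10 G→T.

1 transition, 6 transversions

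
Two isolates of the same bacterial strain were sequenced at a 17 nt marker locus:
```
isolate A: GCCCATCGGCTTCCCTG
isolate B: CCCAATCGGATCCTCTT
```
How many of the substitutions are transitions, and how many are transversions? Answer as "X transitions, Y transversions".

2 transitions, 4 transversions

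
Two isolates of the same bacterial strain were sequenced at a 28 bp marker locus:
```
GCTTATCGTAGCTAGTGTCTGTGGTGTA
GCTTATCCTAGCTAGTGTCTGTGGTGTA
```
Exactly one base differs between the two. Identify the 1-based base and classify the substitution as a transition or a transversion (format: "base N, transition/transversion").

Base 8 changes G→C. G is a purine and C is a pyrimidine, so this is a transversion.

base 8, transversion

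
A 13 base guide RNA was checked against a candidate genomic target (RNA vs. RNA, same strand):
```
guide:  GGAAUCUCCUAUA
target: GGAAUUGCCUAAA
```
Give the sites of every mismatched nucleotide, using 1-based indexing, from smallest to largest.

Differences at site 6 (C→U), site 7 (U→G), site 12 (U→A).

6, 7, 12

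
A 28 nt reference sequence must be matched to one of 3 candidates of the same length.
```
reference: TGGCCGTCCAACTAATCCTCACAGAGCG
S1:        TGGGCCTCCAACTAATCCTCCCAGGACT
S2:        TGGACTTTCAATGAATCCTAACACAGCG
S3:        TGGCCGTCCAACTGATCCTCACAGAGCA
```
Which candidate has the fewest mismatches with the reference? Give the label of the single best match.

S1 differs at 6 sites; S2 differs at 7 sites; S3 differs at 2 sites. The closest is S3.

S3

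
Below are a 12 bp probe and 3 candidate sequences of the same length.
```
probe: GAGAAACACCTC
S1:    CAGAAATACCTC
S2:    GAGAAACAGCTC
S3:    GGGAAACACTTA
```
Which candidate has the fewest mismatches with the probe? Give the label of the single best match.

Hamming distances to probe — S1: 2; S2: 1; S3: 3.
Smallest is S2 with 1 mismatch.

S2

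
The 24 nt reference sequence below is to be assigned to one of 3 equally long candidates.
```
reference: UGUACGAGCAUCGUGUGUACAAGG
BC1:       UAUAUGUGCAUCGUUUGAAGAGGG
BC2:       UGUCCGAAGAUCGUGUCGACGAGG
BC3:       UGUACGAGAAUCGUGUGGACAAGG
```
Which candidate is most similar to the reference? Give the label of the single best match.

Hamming distances to reference — BC1: 7; BC2: 6; BC3: 2.
Smallest is BC3 with 2 mismatches.

BC3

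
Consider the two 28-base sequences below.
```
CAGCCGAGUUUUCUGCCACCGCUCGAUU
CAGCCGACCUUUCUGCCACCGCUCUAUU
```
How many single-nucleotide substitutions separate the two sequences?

3

The sequences differ at positions 8, 9, 25 (1-based) — 3 in total.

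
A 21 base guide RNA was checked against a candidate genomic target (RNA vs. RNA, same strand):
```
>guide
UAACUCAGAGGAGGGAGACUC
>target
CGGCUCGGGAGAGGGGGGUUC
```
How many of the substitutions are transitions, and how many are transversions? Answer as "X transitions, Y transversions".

9 transitions, 0 transversions

Mismatches (1-based):
site 1: U→C (pyrimidine→pyrimidine, transition)
site 2: A→G (purine→purine, transition)
site 3: A→G (purine→purine, transition)
site 7: A→G (purine→purine, transition)
site 9: A→G (purine→purine, transition)
site 10: G→A (purine→purine, transition)
site 16: A→G (purine→purine, transition)
site 18: A→G (purine→purine, transition)
site 19: C→U (pyrimidine→pyrimidine, transition)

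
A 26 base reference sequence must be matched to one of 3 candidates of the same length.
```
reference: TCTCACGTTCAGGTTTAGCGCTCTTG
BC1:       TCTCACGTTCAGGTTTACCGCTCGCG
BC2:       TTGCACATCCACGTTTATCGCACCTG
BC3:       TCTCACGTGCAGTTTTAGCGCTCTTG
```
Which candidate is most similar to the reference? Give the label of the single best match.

BC3

Hamming distances to reference — BC1: 3; BC2: 8; BC3: 2.
Smallest is BC3 with 2 mismatches.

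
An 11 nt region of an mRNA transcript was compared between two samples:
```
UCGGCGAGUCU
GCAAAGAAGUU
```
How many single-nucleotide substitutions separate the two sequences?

7

The sequences differ at sites 1, 3, 4, 5, 8, 9, 10 (1-based) — 7 in total.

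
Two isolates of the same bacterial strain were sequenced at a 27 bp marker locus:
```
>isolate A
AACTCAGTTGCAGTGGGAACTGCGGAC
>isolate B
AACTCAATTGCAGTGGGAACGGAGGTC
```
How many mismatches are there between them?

4

Comparing position by position, 4 sites differ: 7 (G/A), 21 (T/G), 23 (C/A), 26 (A/T).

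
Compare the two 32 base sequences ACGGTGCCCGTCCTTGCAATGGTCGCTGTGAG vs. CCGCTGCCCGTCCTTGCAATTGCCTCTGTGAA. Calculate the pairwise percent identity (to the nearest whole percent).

81%

Mismatches at positions 1, 4, 21, 23, 25, 32 (1-based): 6 of 32.
Identical positions: 26/32 = 81.25% → 81%.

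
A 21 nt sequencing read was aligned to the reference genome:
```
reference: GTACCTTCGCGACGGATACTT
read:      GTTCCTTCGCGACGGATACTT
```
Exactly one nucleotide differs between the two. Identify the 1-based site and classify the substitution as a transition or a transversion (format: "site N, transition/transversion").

Site 3 changes A→T. A is a purine and T is a pyrimidine, so this is a transversion.

site 3, transversion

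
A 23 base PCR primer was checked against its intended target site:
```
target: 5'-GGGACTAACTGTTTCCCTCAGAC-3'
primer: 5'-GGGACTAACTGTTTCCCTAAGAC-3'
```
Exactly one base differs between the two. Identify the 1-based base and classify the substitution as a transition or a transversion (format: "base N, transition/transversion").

Base 19 changes C→A. C is a pyrimidine and A is a purine, so this is a transversion.

base 19, transversion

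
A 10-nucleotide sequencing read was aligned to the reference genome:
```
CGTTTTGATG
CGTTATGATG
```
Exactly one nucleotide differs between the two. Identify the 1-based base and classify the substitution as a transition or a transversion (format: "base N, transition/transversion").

base 5, transversion

Base 5 changes T→A. T is a pyrimidine and A is a purine, so this is a transversion.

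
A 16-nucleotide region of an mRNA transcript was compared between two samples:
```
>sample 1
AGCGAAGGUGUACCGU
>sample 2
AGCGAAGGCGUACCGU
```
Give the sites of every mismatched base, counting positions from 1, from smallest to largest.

Differences at site 9 (U→C).

9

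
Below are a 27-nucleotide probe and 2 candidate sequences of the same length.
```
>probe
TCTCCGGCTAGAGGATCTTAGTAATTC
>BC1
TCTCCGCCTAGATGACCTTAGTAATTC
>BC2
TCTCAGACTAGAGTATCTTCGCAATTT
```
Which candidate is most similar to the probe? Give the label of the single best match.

BC1 differs at 3 bases; BC2 differs at 6 bases. The closest is BC1.

BC1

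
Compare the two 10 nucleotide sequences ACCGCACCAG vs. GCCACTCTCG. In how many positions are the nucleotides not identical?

5

Comparing position by position, 5 positions differ: 1 (A/G), 4 (G/A), 6 (A/T), 8 (C/T), 9 (A/C).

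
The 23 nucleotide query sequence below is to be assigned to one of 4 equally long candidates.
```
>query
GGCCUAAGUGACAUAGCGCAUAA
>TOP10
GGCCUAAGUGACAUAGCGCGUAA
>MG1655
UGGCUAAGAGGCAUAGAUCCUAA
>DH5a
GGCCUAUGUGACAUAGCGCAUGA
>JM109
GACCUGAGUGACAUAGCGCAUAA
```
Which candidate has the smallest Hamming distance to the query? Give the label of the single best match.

TOP10 differs at 1 position; MG1655 differs at 7 positions; DH5a differs at 2 positions; JM109 differs at 2 positions. The closest is TOP10.

TOP10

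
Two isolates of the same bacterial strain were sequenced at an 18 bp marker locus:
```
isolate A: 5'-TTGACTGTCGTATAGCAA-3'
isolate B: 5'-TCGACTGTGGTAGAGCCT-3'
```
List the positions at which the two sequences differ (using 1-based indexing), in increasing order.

2, 9, 13, 17, 18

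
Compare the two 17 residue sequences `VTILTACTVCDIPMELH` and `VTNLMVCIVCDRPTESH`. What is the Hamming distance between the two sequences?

7

Comparing position by position, 7 positions differ: 3 (I/N), 5 (T/M), 6 (A/V), 8 (T/I), 12 (I/R), 14 (M/T), 16 (L/S).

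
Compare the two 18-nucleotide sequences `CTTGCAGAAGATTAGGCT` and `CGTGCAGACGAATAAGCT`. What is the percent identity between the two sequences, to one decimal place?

77.8%

4 positions differ (2, 9, 12, 15), so 14 of 18 match: 14/18 = 77.78%.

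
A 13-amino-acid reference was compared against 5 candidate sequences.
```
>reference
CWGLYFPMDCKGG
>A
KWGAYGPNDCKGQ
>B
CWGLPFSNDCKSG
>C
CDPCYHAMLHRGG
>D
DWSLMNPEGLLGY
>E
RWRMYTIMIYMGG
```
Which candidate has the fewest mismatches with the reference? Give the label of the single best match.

Hamming distances to reference — A: 5; B: 4; C: 8; D: 9; E: 8.
Smallest is B with 4 mismatches.

B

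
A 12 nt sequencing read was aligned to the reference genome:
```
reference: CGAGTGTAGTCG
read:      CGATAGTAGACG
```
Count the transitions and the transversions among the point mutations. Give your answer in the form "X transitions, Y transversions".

Mismatches (1-based):
position 4: G→T (purine→pyrimidine, transversion)
position 5: T→A (pyrimidine→purine, transversion)
position 10: T→A (pyrimidine→purine, transversion)

0 transitions, 3 transversions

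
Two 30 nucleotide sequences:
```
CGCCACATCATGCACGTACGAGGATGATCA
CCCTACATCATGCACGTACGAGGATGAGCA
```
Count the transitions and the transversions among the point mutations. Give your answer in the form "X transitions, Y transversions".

1 transition, 2 transversions

Transitions (purine↔purine or pyrimidine↔pyrimidine): 4 C→T.
Transversions (purine↔pyrimidine): 2 G→C, 28 T→G.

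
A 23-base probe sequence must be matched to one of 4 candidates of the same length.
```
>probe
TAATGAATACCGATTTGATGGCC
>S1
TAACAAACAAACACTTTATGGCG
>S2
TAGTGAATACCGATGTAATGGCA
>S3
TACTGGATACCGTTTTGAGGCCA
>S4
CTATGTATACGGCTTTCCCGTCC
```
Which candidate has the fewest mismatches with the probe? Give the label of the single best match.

S2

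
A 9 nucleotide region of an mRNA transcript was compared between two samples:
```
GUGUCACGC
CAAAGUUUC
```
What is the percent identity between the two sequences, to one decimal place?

11.1%

Mismatches at positions 1, 2, 3, 4, 5, 6, 7, 8 (1-based): 8 of 9.
Identical positions: 1/9 = 11.11% → 11.1%.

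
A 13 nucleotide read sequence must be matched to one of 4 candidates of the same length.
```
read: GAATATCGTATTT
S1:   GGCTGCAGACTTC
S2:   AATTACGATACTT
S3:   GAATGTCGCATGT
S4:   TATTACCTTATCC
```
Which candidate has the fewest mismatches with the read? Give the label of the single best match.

S3

Hamming distances to read — S1: 8; S2: 6; S3: 3; S4: 6.
Smallest is S3 with 3 mismatches.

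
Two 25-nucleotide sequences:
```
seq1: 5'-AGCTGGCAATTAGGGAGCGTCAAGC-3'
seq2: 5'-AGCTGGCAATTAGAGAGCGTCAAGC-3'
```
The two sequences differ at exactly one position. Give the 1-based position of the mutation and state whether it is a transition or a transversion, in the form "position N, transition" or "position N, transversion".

position 14, transition

Position 14 changes G→A. G is a purine and A is a purine, so this is a transition.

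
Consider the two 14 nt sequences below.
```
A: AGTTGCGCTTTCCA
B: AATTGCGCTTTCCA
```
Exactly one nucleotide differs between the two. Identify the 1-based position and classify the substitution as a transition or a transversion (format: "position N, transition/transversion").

The sequences differ only at position 2: G→A (purine→purine), a transition.

position 2, transition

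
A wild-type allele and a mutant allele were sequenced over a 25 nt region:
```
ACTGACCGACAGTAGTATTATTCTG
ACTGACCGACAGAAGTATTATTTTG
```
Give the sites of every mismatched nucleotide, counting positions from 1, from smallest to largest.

Differences at site 13 (T→A), site 23 (C→T).

13, 23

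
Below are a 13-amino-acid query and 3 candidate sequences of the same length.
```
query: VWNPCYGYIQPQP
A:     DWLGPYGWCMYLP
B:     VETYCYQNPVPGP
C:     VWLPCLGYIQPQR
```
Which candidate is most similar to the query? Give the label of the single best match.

A differs at 9 residues; B differs at 8 residues; C differs at 3 residues. The closest is C.

C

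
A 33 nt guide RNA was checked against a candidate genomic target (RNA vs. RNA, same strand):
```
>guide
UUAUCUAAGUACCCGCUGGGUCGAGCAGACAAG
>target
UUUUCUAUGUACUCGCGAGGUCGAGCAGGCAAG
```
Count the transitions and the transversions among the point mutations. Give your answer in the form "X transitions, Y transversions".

3 transitions, 3 transversions

Transitions (purine↔purine or pyrimidine↔pyrimidine): 13 C→U, 18 G→A, 29 A→G.
Transversions (purine↔pyrimidine): 3 A→U, 8 A→U, 17 U→G.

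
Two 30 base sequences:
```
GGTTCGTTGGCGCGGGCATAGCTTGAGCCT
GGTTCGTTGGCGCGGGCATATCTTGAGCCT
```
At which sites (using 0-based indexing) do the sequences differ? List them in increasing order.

20

Differences at site 20 (G→T).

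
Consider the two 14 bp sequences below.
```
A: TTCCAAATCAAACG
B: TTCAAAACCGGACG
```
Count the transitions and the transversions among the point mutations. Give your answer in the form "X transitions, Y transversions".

Mismatches (1-based):
base 4: C→A (pyrimidine→purine, transversion)
base 8: T→C (pyrimidine→pyrimidine, transition)
base 10: A→G (purine→purine, transition)
base 11: A→G (purine→purine, transition)

3 transitions, 1 transversion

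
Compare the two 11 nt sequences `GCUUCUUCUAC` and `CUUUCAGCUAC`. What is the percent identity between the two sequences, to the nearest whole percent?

4 positions differ (1, 2, 6, 7), so 7 of 11 match: 7/11 = 63.64%.

64%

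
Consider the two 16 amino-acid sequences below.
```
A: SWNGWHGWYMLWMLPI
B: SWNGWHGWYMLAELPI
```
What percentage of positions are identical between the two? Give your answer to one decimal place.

87.5%

Mismatches at positions 12, 13 (1-based): 2 of 16.
Identical positions: 14/16 = 87.5% → 87.5%.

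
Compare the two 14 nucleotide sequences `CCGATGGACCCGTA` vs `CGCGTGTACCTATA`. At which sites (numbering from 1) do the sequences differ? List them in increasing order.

2, 3, 4, 7, 11, 12

Differences at site 2 (C→G), site 3 (G→C), site 4 (A→G), site 7 (G→T), site 11 (C→T), site 12 (G→A).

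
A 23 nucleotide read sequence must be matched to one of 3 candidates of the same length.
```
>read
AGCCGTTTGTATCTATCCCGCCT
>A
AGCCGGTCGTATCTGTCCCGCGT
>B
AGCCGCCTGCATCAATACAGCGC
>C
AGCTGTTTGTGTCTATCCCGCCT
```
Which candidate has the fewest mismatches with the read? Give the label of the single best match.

Hamming distances to read — A: 4; B: 8; C: 2.
Smallest is C with 2 mismatches.

C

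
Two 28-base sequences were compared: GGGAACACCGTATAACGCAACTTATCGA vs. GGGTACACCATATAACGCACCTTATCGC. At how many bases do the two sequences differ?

4

Comparing position by position, 4 bases differ: 4 (A/T), 10 (G/A), 20 (A/C), 28 (A/C).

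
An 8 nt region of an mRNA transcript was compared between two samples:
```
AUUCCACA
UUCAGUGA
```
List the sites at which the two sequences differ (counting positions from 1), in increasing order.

Differences at site 1 (A→U), site 3 (U→C), site 4 (C→A), site 5 (C→G), site 6 (A→U), site 7 (C→G).

1, 3, 4, 5, 6, 7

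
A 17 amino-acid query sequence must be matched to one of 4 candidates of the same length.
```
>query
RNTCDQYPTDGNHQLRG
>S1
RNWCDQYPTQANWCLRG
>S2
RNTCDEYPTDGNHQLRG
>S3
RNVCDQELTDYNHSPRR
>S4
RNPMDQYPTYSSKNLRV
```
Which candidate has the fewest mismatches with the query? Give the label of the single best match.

S1 differs at 5 residues; S2 differs at 1 residue; S3 differs at 7 residues; S4 differs at 8 residues. The closest is S2.

S2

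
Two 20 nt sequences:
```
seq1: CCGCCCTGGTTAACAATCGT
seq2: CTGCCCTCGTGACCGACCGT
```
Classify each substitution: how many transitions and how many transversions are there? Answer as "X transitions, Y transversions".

Mismatches (1-based):
position 2: C→T (pyrimidine→pyrimidine, transition)
position 8: G→C (purine→pyrimidine, transversion)
position 11: T→G (pyrimidine→purine, transversion)
position 13: A→C (purine→pyrimidine, transversion)
position 15: A→G (purine→purine, transition)
position 17: T→C (pyrimidine→pyrimidine, transition)

3 transitions, 3 transversions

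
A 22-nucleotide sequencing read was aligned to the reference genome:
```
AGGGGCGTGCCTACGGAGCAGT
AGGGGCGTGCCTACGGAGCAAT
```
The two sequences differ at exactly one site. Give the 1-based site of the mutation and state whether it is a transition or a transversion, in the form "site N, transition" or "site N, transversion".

Site 21 changes G→A. G is a purine and A is a purine, so this is a transition.

site 21, transition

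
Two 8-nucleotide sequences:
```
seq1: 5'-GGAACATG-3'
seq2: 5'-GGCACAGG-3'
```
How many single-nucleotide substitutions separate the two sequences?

2

Comparing position by position, 2 positions differ: 3 (A/C), 7 (T/G).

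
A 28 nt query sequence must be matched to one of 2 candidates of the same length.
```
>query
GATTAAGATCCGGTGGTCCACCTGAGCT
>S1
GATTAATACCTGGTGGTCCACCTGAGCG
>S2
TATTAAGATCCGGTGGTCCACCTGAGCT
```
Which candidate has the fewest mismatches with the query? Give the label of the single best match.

Hamming distances to query — S1: 4; S2: 1.
Smallest is S2 with 1 mismatch.

S2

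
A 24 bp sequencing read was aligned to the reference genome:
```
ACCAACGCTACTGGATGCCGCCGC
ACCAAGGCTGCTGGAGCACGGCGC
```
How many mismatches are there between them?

6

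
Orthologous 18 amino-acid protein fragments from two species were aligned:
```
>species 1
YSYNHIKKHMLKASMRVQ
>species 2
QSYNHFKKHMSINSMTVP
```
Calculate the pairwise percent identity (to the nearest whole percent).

Mismatches at positions 1, 6, 11, 12, 13, 16, 18 (1-based): 7 of 18.
Identical positions: 11/18 = 61.11% → 61%.

61%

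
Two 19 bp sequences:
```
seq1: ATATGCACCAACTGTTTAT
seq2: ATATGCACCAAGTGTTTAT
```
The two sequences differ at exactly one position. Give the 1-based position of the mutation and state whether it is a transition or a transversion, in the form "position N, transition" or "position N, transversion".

position 12, transversion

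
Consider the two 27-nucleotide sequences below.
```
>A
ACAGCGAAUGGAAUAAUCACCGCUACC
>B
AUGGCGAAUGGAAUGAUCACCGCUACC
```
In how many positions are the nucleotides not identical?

3

Mismatches (1-based): position 2: C→U; position 3: A→G; position 15: A→G.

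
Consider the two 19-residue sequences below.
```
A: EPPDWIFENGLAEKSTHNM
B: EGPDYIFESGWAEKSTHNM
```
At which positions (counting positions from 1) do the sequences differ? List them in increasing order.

2, 5, 9, 11

Differences at position 2 (P→G), position 5 (W→Y), position 9 (N→S), position 11 (L→W).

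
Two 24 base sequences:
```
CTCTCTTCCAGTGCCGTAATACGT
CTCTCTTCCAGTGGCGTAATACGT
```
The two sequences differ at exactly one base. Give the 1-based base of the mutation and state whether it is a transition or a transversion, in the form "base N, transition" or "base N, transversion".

Base 14 changes C→G. C is a pyrimidine and G is a purine, so this is a transversion.

base 14, transversion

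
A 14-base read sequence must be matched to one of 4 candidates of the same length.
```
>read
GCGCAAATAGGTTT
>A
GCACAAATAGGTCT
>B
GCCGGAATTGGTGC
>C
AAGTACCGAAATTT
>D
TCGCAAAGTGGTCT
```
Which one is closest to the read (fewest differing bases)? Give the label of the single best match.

A

Hamming distances to read — A: 2; B: 6; C: 8; D: 4.
Smallest is A with 2 mismatches.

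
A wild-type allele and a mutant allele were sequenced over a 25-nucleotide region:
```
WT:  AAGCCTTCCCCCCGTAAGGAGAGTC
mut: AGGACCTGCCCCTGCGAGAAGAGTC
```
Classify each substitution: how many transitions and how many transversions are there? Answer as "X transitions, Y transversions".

6 transitions, 2 transversions

Mismatches (1-based):
position 2: A→G (purine→purine, transition)
position 4: C→A (pyrimidine→purine, transversion)
position 6: T→C (pyrimidine→pyrimidine, transition)
position 8: C→G (pyrimidine→purine, transversion)
position 13: C→T (pyrimidine→pyrimidine, transition)
position 15: T→C (pyrimidine→pyrimidine, transition)
position 16: A→G (purine→purine, transition)
position 19: G→A (purine→purine, transition)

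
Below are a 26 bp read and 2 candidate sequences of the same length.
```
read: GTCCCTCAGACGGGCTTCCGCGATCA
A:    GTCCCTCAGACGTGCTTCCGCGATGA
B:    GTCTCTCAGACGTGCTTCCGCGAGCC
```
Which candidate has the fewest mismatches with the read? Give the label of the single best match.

A

Hamming distances to read — A: 2; B: 4.
Smallest is A with 2 mismatches.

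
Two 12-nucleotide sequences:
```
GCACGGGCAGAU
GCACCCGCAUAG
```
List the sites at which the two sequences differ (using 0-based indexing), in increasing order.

Scanning 0-based: 4: G/C; 5: G/C; 9: G/U; 11: U/G.

4, 5, 9, 11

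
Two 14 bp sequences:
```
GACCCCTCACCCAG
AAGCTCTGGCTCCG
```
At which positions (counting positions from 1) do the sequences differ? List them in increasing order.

1, 3, 5, 8, 9, 11, 13

Scanning 1-based: 1: G/A; 3: C/G; 5: C/T; 8: C/G; 9: A/G; 11: C/T; 13: A/C.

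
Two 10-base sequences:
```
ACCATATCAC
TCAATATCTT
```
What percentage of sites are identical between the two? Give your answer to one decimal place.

Mismatches at positions 1, 3, 9, 10 (1-based): 4 of 10.
Identical positions: 6/10 = 60% → 60.0%.

60.0%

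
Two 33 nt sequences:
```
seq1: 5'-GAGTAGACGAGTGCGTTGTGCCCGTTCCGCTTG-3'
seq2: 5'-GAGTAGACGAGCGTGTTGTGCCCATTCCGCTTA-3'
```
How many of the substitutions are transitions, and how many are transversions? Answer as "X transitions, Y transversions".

Transitions (purine↔purine or pyrimidine↔pyrimidine): 12 T→C, 14 C→T, 24 G→A, 33 G→A.
Transversions (purine↔pyrimidine): none.

4 transitions, 0 transversions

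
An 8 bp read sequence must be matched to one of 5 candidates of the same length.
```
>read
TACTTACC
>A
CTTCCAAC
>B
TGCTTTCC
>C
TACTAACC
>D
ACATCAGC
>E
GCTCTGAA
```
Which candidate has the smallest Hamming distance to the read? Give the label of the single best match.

C

Hamming distances to read — A: 6; B: 2; C: 1; D: 5; E: 7.
Smallest is C with 1 mismatch.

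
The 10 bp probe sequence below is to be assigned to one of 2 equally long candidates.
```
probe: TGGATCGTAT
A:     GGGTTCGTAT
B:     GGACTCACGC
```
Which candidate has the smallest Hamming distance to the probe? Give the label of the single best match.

A

A differs at 2 bases; B differs at 7 bases. The closest is A.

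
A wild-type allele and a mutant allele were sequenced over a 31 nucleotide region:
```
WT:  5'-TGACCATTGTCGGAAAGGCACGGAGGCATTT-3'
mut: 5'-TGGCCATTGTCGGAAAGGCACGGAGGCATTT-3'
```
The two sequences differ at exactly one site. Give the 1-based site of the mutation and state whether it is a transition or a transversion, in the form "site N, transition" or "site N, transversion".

Site 3 changes A→G. A is a purine and G is a purine, so this is a transition.

site 3, transition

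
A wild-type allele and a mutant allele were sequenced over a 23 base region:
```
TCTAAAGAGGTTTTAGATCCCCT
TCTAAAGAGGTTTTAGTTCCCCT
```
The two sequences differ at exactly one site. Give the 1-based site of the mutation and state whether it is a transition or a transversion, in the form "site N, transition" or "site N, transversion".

The sequences differ only at site 17: A→T (purine→pyrimidine), a transversion.

site 17, transversion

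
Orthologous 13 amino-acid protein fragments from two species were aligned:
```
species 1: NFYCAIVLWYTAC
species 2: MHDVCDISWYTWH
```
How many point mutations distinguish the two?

Comparing position by position, 10 residues differ: 1 (N/M), 2 (F/H), 3 (Y/D), 4 (C/V), 5 (A/C), 6 (I/D), 7 (V/I), 8 (L/S), 12 (A/W), 13 (C/H).

10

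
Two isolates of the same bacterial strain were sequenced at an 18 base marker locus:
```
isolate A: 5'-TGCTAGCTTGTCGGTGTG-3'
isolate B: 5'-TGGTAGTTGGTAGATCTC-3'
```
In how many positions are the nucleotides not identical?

7

Comparing position by position, 7 positions differ: 3 (C/G), 7 (C/T), 9 (T/G), 12 (C/A), 14 (G/A), 16 (G/C), 18 (G/C).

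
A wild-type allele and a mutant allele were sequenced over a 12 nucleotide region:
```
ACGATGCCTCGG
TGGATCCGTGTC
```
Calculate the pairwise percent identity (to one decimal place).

41.7%

Mismatches at positions 1, 2, 6, 8, 10, 11, 12 (1-based): 7 of 12.
Identical positions: 5/12 = 41.67% → 41.7%.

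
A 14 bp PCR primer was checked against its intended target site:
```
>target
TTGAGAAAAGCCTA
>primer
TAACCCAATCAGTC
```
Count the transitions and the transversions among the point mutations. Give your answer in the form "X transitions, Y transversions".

1 transition, 9 transversions

Mismatches (1-based):
position 2: T→A (pyrimidine→purine, transversion)
position 3: G→A (purine→purine, transition)
position 4: A→C (purine→pyrimidine, transversion)
position 5: G→C (purine→pyrimidine, transversion)
position 6: A→C (purine→pyrimidine, transversion)
position 9: A→T (purine→pyrimidine, transversion)
position 10: G→C (purine→pyrimidine, transversion)
position 11: C→A (pyrimidine→purine, transversion)
position 12: C→G (pyrimidine→purine, transversion)
position 14: A→C (purine→pyrimidine, transversion)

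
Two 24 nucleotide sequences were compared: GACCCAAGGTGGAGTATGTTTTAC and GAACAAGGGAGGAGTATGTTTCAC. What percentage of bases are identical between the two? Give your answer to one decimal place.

79.2%

5 positions differ (3, 5, 7, 10, 22), so 19 of 24 match: 19/24 = 79.17%.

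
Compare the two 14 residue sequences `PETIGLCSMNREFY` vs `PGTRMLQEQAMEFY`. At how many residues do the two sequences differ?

8

Comparing position by position, 8 residues differ: 2 (E/G), 4 (I/R), 5 (G/M), 7 (C/Q), 8 (S/E), 9 (M/Q), 10 (N/A), 11 (R/M).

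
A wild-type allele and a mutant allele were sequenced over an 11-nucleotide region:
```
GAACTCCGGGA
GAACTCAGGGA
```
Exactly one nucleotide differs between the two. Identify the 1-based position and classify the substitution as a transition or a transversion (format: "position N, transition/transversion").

position 7, transversion

Position 7 changes C→A. C is a pyrimidine and A is a purine, so this is a transversion.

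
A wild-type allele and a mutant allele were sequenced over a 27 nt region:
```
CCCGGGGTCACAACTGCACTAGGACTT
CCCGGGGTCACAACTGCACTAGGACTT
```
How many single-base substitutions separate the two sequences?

The two sequences are identical at every position.

0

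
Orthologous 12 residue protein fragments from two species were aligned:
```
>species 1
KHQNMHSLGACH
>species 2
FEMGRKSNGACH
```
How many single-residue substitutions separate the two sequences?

Comparing position by position, 7 residues differ: 1 (K/F), 2 (H/E), 3 (Q/M), 4 (N/G), 5 (M/R), 6 (H/K), 8 (L/N).

7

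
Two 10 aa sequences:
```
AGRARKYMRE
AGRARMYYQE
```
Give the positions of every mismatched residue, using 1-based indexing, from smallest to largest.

6, 8, 9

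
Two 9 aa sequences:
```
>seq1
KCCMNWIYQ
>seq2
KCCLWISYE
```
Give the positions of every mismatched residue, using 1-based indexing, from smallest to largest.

Scanning 1-based: 4: M/L; 5: N/W; 6: W/I; 7: I/S; 9: Q/E.

4, 5, 6, 7, 9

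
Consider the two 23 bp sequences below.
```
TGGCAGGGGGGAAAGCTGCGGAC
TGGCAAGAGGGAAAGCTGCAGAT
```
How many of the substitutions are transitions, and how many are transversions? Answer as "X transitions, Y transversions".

4 transitions, 0 transversions

Transitions (purine↔purine or pyrimidine↔pyrimidine): 6 G→A, 8 G→A, 20 G→A, 23 C→T.
Transversions (purine↔pyrimidine): none.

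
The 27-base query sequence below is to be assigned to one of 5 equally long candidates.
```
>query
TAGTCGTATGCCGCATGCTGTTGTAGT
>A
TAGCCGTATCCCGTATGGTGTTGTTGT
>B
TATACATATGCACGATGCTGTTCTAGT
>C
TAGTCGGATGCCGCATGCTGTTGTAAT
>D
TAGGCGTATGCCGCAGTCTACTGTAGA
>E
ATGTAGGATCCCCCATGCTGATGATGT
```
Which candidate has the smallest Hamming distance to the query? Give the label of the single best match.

C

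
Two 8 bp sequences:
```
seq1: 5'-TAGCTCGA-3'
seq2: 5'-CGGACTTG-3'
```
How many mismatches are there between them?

The sequences differ at positions 1, 2, 4, 5, 6, 7, 8 (1-based) — 7 in total.

7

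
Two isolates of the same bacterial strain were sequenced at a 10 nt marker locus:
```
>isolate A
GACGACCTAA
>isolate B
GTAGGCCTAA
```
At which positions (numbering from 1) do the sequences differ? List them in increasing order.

Differences at position 2 (A→T), position 3 (C→A), position 5 (A→G).

2, 3, 5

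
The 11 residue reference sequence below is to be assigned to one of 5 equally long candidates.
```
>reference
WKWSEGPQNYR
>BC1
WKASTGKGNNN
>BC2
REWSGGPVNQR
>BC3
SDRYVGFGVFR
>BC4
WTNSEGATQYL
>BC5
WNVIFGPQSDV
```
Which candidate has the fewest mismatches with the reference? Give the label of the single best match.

BC2

Hamming distances to reference — BC1: 6; BC2: 5; BC3: 9; BC4: 6; BC5: 7.
Smallest is BC2 with 5 mismatches.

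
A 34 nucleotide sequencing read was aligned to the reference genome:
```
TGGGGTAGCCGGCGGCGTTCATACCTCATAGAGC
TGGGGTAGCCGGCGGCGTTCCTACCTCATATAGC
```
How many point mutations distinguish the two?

2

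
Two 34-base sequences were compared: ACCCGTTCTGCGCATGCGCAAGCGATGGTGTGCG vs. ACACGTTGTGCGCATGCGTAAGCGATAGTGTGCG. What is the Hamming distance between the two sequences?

4

The sequences differ at bases 3, 8, 19, 27 (1-based) — 4 in total.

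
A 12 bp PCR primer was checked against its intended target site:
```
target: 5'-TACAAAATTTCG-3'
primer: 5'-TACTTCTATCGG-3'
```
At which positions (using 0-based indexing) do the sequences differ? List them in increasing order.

3, 4, 5, 6, 7, 9, 10

Differences at position 3 (A→T), position 4 (A→T), position 5 (A→C), position 6 (A→T), position 7 (T→A), position 9 (T→C), position 10 (C→G).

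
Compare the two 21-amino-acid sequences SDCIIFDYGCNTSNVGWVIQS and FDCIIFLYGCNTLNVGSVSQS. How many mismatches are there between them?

Comparing position by position, 5 residues differ: 1 (S/F), 7 (D/L), 13 (S/L), 17 (W/S), 19 (I/S).

5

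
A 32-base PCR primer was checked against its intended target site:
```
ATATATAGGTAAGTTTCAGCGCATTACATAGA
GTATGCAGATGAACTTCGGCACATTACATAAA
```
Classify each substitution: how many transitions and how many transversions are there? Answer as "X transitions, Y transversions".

Transitions (purine↔purine or pyrimidine↔pyrimidine): 1 A→G, 5 A→G, 6 T→C, 9 G→A, 11 A→G, 13 G→A, 14 T→C, 18 A→G, 21 G→A, 31 G→A.
Transversions (purine↔pyrimidine): none.

10 transitions, 0 transversions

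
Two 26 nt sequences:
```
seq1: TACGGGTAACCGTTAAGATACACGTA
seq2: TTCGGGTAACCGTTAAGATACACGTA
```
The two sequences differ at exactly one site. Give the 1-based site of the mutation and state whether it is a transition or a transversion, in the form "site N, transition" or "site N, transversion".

site 2, transversion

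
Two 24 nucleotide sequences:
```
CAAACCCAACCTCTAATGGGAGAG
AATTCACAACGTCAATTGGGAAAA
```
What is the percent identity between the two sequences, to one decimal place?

62.5%

9 positions differ (1, 3, 4, 6, 11, 14, 16, 22, 24), so 15 of 24 match: 15/24 = 62.5%.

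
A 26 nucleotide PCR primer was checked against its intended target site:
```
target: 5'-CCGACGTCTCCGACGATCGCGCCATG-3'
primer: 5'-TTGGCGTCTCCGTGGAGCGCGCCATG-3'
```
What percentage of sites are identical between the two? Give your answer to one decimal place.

76.9%

Mismatches at positions 1, 2, 4, 13, 14, 17 (1-based): 6 of 26.
Identical positions: 20/26 = 76.92% → 76.9%.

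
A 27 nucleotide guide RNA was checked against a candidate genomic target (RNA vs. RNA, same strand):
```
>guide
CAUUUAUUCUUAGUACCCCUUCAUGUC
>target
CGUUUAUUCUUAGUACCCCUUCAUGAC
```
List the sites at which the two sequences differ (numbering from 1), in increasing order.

2, 26

Scanning 1-based: 2: A/G; 26: U/A.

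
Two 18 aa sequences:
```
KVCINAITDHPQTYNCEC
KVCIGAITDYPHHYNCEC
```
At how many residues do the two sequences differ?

4

Comparing position by position, 4 residues differ: 5 (N/G), 10 (H/Y), 12 (Q/H), 13 (T/H).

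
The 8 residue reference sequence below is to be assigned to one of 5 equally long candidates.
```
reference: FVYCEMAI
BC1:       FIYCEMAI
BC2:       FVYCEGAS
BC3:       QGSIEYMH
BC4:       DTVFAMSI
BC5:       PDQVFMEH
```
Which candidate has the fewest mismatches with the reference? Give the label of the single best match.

BC1

Hamming distances to reference — BC1: 1; BC2: 2; BC3: 7; BC4: 6; BC5: 7.
Smallest is BC1 with 1 mismatch.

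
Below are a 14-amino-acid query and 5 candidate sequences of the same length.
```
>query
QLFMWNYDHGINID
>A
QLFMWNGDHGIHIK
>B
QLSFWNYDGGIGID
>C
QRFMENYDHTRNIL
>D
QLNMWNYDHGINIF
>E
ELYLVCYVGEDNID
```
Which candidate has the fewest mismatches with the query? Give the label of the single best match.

A differs at 3 residues; B differs at 4 residues; C differs at 5 residues; D differs at 2 residues; E differs at 9 residues. The closest is D.

D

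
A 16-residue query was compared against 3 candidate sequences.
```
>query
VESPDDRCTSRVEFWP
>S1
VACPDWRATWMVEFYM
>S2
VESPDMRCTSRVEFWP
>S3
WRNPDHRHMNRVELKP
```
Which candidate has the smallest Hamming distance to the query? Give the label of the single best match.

Hamming distances to query — S1: 8; S2: 1; S3: 9.
Smallest is S2 with 1 mismatch.

S2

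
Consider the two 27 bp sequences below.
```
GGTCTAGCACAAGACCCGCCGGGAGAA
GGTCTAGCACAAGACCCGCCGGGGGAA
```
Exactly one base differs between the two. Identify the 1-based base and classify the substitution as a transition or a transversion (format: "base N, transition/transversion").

Base 24 changes A→G. A is a purine and G is a purine, so this is a transition.

base 24, transition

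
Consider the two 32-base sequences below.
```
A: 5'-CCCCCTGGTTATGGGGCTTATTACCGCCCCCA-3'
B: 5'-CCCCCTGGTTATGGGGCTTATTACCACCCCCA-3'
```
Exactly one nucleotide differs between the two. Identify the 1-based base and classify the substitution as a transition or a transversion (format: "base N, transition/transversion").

The sequences differ only at base 26: G→A (purine→purine), a transition.

base 26, transition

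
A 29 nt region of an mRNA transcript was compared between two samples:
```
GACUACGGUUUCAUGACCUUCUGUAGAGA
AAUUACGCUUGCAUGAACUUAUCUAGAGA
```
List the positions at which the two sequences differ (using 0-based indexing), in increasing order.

Scanning 0-based: 0: G/A; 2: C/U; 7: G/C; 10: U/G; 16: C/A; 20: C/A; 22: G/C.

0, 2, 7, 10, 16, 20, 22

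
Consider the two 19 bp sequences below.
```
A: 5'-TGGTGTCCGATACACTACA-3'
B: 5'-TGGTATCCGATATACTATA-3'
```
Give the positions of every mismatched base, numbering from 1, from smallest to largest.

Scanning 1-based: 5: G/A; 13: C/T; 18: C/T.

5, 13, 18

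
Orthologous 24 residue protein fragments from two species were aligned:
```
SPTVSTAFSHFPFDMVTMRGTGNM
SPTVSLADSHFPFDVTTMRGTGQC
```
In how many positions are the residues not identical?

Mismatches (1-based): position 6: T→L; position 8: F→D; position 15: M→V; position 16: V→T; position 23: N→Q; position 24: M→C.

6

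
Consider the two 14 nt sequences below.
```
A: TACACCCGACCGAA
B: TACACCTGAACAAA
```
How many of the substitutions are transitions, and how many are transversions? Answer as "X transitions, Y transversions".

2 transitions, 1 transversion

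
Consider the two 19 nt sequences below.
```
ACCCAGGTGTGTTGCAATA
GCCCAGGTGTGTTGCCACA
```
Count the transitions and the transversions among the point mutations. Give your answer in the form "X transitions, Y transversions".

2 transitions, 1 transversion

Mismatches (1-based):
site 1: A→G (purine→purine, transition)
site 16: A→C (purine→pyrimidine, transversion)
site 18: T→C (pyrimidine→pyrimidine, transition)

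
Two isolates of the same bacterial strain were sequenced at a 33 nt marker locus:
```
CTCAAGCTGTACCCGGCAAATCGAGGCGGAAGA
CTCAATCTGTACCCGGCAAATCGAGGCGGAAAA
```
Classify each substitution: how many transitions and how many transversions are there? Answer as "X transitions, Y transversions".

Transitions (purine↔purine or pyrimidine↔pyrimidine): 32 G→A.
Transversions (purine↔pyrimidine): 6 G→T.

1 transition, 1 transversion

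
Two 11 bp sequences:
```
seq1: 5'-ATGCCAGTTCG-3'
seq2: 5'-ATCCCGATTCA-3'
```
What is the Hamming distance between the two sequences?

Mismatches (1-based): site 3: G→C; site 6: A→G; site 7: G→A; site 11: G→A.

4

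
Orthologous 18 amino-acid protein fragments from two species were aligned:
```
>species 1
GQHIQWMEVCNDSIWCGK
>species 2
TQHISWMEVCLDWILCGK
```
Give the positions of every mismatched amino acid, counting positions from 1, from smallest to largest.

Differences at position 1 (G→T), position 5 (Q→S), position 11 (N→L), position 13 (S→W), position 15 (W→L).

1, 5, 11, 13, 15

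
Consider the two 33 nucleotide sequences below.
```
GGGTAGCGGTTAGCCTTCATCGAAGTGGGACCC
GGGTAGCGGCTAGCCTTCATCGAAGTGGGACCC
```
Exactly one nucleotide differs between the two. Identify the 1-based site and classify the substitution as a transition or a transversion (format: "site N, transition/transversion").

site 10, transition

Site 10 changes T→C. T is a pyrimidine and C is a pyrimidine, so this is a transition.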